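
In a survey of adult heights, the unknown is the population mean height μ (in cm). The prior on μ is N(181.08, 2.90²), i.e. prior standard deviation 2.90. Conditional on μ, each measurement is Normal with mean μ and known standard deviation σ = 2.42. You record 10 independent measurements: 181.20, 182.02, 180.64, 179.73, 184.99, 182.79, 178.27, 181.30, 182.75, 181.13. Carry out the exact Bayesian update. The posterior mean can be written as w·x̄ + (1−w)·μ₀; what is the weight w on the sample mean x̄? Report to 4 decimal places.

0.9349

For Normal data with known variance σ², a Normal(μ₀, σ₀²) prior on μ is conjugate. Posterior precision = 1/σ₀² + n/σ²; posterior mean is the precision-weighted average of μ₀ and x̄.
σ₀² = 2.90² = 8.41, σ² = 2.42² = 5.8564. Prior precision 1/σ₀² = 1/8.41; data precision n/σ² = 10/5.8564.
w = (n/σ²)/(1/σ₀² + n/σ²) = n·σ₀²/(σ² + n·σ₀²) = 10·8.41/(5.8564 + 10·8.41) = 84.1/89.9564 = 0.9349.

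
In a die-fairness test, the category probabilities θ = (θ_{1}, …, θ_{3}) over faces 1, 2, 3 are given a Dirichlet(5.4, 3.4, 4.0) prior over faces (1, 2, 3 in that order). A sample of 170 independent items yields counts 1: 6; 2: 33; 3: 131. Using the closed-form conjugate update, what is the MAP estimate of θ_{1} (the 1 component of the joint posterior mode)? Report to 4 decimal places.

The Dirichlet prior is conjugate to the Multinomial likelihood: each posterior αⱼ = prior αⱼ + observed count nⱼ.
Posterior concentration: (11.4, 36.4, 135.0), total = 182.8.
Joint mode component: (α_{1}−1)/(Σα−K) = 10.4/179.8 = 0.0578.

0.0578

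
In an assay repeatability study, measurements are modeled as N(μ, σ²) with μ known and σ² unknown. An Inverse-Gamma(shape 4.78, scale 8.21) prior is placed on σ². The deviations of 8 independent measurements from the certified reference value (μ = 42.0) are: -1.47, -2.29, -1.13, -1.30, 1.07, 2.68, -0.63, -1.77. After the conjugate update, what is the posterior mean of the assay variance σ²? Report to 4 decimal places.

With known mean μ and an Inverse-Gamma(α, β) prior on σ², the Normal likelihood is conjugate: posterior is Inv-Gamma(α + n/2, β + Σ(xᵢ−μ)²/2).
Σ(xᵢ−μ)² = (-1.47)² + (-2.29)² + (-1.13)² + (-1.30)² + (1.07)² + (2.68)² + (-0.63)² + (-1.77)² = 22.2290.
Posterior: Inv-Gamma(4.78 + 8/2, 8.21 + 22.2290/2) = Inv-Gamma(8.78, 19.32450).
E[σ²|data] = β/(α−1) = 19.32450/7.78 = 2.4839.

2.4839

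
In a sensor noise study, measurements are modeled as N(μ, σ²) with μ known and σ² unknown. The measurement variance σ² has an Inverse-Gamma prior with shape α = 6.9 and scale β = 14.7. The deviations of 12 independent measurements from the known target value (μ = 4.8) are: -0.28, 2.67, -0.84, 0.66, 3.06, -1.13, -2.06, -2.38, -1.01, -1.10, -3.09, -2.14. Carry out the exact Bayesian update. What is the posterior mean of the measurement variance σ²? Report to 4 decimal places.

With known mean μ and an Inverse-Gamma(α, β) prior on σ², the Normal likelihood is conjugate: posterior is Inv-Gamma(α + n/2, β + Σ(xᵢ−μ)²/2).
Σ(xᵢ−μ)² = (-0.28)² + (2.67)² + (-0.84)² + (0.66)² + (3.06)² + (-1.13)² + (-2.06)² + (-2.38)² + (-1.01)² + (-1.10)² + (-3.09)² + (-2.14)² = 45.2548.
Posterior: Inv-Gamma(6.9 + 12/2, 14.7 + 45.2548/2) = Inv-Gamma(12.90, 37.32740).
E[σ²|data] = β/(α−1) = 37.32740/11.90 = 3.1368.

3.1368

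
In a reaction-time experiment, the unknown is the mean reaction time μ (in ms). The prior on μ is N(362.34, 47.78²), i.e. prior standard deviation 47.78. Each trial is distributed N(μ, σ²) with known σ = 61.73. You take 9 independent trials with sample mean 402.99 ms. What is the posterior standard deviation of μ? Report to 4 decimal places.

18.8987

For Normal data with known variance σ², a Normal(μ₀, σ₀²) prior on μ is conjugate. Posterior precision = 1/σ₀² + n/σ²; posterior mean is the precision-weighted average of μ₀ and x̄.
σ₀² = 47.78² = 2282.9284, σ² = 61.73² = 3810.5929; σ² + n·σ₀² = 3810.5929 + 9·2282.9284 = 24356.9485.
Posterior precision = 1/σ₀² + n/σ² = 1/2282.9284 + 9/3810.5929 = (σ² + n·σ₀²)/(σ₀²σ²) = 24356.9485/(2282.9284·3810.5929); posterior variance σₙ² = σ₀²σ²/(σ² + n·σ₀²) = 2282.9284·3810.5929/24356.9485 = 357.159303.
Posterior SD = √σₙ² = √(2282.9284·3810.5929/24356.9485) = 18.8987.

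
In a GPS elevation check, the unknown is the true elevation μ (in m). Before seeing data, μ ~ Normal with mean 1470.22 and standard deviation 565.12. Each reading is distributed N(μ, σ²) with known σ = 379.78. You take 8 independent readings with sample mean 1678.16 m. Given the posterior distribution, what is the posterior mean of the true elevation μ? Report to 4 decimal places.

For Normal data with known variance σ², a Normal(μ₀, σ₀²) prior on μ is conjugate. Posterior precision = 1/σ₀² + n/σ²; posterior mean is the precision-weighted average of μ₀ and x̄.
n·x̄ = 8·1678.16 = 13425.28.
σ₀² = 565.12² = 319360.6144, σ² = 379.78² = 144232.8484; σ² + n·σ₀² = 144232.8484 + 8·319360.6144 = 2699117.7636.
Posterior mean = (μ₀/σ₀² + n·x̄/σ²)/(1/σ₀² + n/σ²) = (σ²·μ₀ + σ₀²·n·x̄)/(σ² + n·σ₀²) = (144232.8484·1470.22 + 319360.6144·13425.28)/2699117.7636 = 4499559687.66668/2699117.7636 = 1667.0483.

1667.0483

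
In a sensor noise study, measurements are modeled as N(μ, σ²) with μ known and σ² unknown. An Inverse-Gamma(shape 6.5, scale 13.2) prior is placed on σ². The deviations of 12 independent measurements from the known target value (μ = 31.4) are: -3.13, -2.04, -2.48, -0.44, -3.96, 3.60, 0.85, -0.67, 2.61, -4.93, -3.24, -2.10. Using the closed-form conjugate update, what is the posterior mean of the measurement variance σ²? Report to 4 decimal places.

5.3278

With known mean μ and an Inverse-Gamma(α, β) prior on σ², the Normal likelihood is conjugate: posterior is Inv-Gamma(α + n/2, β + Σ(xᵢ−μ)²/2).
Σ(xᵢ−μ)² = (-3.13)² + (-2.04)² + (-2.48)² + (-0.44)² + (-3.96)² + (3.60)² + (0.85)² + (-0.67)² + (2.61)² + (-4.93)² + (-3.24)² + (-2.10)² = 96.1401.
Posterior: Inv-Gamma(6.5 + 12/2, 13.2 + 96.1401/2) = Inv-Gamma(12.50, 61.27005).
E[σ²|data] = β/(α−1) = 61.27005/11.50 = 5.3278.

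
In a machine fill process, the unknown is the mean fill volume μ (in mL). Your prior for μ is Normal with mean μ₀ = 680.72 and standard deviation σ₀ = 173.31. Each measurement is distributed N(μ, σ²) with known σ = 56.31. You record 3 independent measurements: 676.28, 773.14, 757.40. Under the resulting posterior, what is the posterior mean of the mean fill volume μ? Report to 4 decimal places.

For Normal data with known variance σ², a Normal(μ₀, σ₀²) prior on μ is conjugate. Posterior precision = 1/σ₀² + n/σ²; posterior mean is the precision-weighted average of μ₀ and x̄.
Σxᵢ = 676.28 + 773.14 + 757.40 = 2206.82, so n·x̄ = 2206.82.
σ₀² = 173.31² = 30036.3561, σ² = 56.31² = 3170.8161; σ² + n·σ₀² = 3170.8161 + 3·30036.3561 = 93279.8844.
Posterior mean = (μ₀/σ₀² + n·x̄/σ²)/(1/σ₀² + n/σ²) = (σ²·μ₀ + σ₀²·n·x̄)/(σ² + n·σ₀²) = (3170.8161·680.72 + 30036.3561·2206.82)/93279.8844 = 68443269.304194/93279.8844 = 733.7409.

733.7409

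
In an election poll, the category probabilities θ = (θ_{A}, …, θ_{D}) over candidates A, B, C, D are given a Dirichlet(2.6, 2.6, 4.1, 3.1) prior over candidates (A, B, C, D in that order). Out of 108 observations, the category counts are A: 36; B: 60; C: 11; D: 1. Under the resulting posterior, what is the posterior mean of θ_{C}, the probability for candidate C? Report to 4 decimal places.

0.1254

The Dirichlet prior is conjugate to the Multinomial likelihood: each posterior αⱼ = prior αⱼ + observed count nⱼ.
Posterior concentration: (38.6, 62.6, 15.1, 4.1), total = 120.4.
E[θ_{C}|data] = α_{C}/Σα = 15.1/120.4 = 0.1254.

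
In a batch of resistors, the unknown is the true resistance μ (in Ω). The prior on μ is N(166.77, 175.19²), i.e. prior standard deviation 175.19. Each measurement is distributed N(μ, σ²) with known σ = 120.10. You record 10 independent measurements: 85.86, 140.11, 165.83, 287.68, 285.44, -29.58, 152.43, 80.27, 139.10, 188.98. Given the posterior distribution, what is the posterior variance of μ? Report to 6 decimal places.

For Normal data with known variance σ², a Normal(μ₀, σ₀²) prior on μ is conjugate. Posterior precision = 1/σ₀² + n/σ²; posterior mean is the precision-weighted average of μ₀ and x̄.
σ₀² = 175.19² = 30691.5361, σ² = 120.10² = 14424.01; σ² + n·σ₀² = 14424.01 + 10·30691.5361 = 321339.371.
Posterior precision = 1/σ₀² + n/σ² = 1/30691.5361 + 10/14424.01 = (σ² + n·σ₀²)/(σ₀²σ²) = 321339.371/(30691.5361·14424.01); posterior variance σₙ² = σ₀²σ²/(σ² + n·σ₀²) = 30691.5361·14424.01/321339.371 = 1377.655723.

1377.655723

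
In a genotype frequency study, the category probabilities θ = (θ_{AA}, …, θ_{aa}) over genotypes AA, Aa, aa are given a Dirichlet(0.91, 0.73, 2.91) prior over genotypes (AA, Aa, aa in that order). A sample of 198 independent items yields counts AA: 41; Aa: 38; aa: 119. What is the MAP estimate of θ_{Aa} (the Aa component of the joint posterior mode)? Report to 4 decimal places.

The Dirichlet prior is conjugate to the Multinomial likelihood: each posterior αⱼ = prior αⱼ + observed count nⱼ.
Posterior concentration: (41.91, 38.73, 121.91), total = 202.55.
Joint mode component: (α_{Aa}−1)/(Σα−K) = 37.73/199.55 = 0.1891.

0.1891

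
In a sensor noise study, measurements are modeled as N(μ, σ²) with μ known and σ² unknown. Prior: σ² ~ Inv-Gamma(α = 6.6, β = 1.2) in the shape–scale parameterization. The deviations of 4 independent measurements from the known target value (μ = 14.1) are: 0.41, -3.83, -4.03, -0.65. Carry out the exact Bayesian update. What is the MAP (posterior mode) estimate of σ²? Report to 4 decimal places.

With known mean μ and an Inverse-Gamma(α, β) prior on σ², the Normal likelihood is conjugate: posterior is Inv-Gamma(α + n/2, β + Σ(xᵢ−μ)²/2).
Σ(xᵢ−μ)² = (0.41)² + (-3.83)² + (-4.03)² + (-0.65)² = 31.5004.
Posterior: Inv-Gamma(6.6 + 4/2, 1.2 + 31.5004/2) = Inv-Gamma(8.60, 16.95020).
Mode = β/(α+1) = 16.95020/9.60 = 1.7656.

1.7656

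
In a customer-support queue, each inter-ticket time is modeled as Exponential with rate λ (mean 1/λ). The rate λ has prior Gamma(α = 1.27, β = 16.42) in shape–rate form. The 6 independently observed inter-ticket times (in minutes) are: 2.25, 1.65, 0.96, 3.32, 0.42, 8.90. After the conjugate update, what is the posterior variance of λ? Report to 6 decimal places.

With a Gamma(shape α, rate β) prior on the exponential rate λ, the posterior after n observations with total T = Σxᵢ is Gamma(α+n, β+T).
Sum of observations T = 17.50 minutes; n = 6.
Posterior: Gamma(1.27+6, 16.42+17.50) = Gamma(7.27, 33.92).
Var = α/β² = 0.006319.

0.006319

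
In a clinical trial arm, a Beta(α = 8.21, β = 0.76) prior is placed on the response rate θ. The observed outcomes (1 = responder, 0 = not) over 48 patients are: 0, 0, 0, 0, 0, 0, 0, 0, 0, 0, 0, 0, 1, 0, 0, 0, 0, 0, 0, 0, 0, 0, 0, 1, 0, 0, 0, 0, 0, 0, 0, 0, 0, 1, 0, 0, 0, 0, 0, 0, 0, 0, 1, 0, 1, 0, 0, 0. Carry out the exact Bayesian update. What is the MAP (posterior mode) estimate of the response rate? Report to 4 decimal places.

0.2221

The Beta prior is conjugate to a Binomial/Bernoulli likelihood; the update adds successes to α and failures to β.
Posterior: Beta(α+k, β+n−k) = Beta(8.21+5, 0.76+43) = Beta(13.21, 43.76).
Mode of Beta(a,b) for a,b>1 is (a−1)/(a+b−2) = 12.21/54.97 = 0.2221.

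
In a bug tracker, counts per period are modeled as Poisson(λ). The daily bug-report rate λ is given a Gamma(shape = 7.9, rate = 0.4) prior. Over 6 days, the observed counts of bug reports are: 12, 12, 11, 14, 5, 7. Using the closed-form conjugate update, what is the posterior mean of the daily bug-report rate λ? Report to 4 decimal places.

With a Gamma(shape α, rate β) prior, the Poisson likelihood is conjugate: the posterior is Gamma(α + ΣXᵢ, β + n).
Sum of counts S = 61 over n = 6 days.
Posterior: Gamma(α+S, β+n) = Gamma(7.9+61, 0.4+6) = Gamma(68.9, 6.4).
Posterior mean = α/β = 68.9/6.4 = 10.7656.

10.7656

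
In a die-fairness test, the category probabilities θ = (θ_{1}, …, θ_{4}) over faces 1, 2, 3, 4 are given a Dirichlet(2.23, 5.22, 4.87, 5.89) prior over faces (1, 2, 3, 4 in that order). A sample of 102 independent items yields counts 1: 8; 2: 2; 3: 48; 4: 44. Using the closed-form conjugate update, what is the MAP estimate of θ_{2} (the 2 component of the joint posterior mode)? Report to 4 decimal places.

0.0535

The Dirichlet prior is conjugate to the Multinomial likelihood: each posterior αⱼ = prior αⱼ + observed count nⱼ.
Posterior concentration: (10.23, 7.22, 52.87, 49.89), total = 120.21.
Joint mode component: (α_{2}−1)/(Σα−K) = 6.22/116.21 = 0.0535.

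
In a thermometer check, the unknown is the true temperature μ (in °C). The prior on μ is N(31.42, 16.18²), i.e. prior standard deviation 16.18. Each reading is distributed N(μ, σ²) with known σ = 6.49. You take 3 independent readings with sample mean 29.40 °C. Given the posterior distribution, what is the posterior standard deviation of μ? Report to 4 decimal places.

3.6504

For Normal data with known variance σ², a Normal(μ₀, σ₀²) prior on μ is conjugate. Posterior precision = 1/σ₀² + n/σ²; posterior mean is the precision-weighted average of μ₀ and x̄.
σ₀² = 16.18² = 261.7924, σ² = 6.49² = 42.1201; σ² + n·σ₀² = 42.1201 + 3·261.7924 = 827.4973.
Posterior precision = 1/σ₀² + n/σ² = 1/261.7924 + 3/42.1201 = (σ² + n·σ₀²)/(σ₀²σ²) = 827.4973/(261.7924·42.1201); posterior variance σₙ² = σ₀²σ²/(σ² + n·σ₀²) = 261.7924·42.1201/827.4973 = 13.325387.
Posterior SD = √σₙ² = √(261.7924·42.1201/827.4973) = 3.6504.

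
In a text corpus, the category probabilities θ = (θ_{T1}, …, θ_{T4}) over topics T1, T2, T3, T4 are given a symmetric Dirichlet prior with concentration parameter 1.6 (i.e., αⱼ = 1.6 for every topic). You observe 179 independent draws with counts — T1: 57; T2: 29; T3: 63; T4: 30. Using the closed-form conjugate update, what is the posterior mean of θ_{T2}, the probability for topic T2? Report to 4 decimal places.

0.1650

The Dirichlet prior is conjugate to the Multinomial likelihood: each posterior αⱼ = prior αⱼ + observed count nⱼ.
Posterior concentration: (58.6, 30.6, 64.6, 31.6), total = 185.4.
E[θ_{T2}|data] = α_{T2}/Σα = 30.6/185.4 = 0.1650.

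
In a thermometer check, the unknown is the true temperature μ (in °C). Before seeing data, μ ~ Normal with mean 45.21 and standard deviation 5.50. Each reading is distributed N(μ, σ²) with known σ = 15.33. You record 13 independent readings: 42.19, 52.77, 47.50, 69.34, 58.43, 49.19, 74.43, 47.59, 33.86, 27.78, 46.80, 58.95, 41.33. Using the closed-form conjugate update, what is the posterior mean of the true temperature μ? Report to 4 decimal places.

For Normal data with known variance σ², a Normal(μ₀, σ₀²) prior on μ is conjugate. Posterior precision = 1/σ₀² + n/σ²; posterior mean is the precision-weighted average of μ₀ and x̄.
Σxᵢ = 42.19 + 52.77 + 47.50 + 69.34 + 58.43 + 49.19 + 74.43 + 47.59 + 33.86 + 27.78 + 46.80 + 58.95 + 41.33 = 650.16, so n·x̄ = 650.16.
σ₀² = 5.50² = 30.25, σ² = 15.33² = 235.0089; σ² + n·σ₀² = 235.0089 + 13·30.25 = 628.2589.
Posterior mean = (μ₀/σ₀² + n·x̄/σ²)/(1/σ₀² + n/σ²) = (σ²·μ₀ + σ₀²·n·x̄)/(σ² + n·σ₀²) = (235.0089·45.21 + 30.25·650.16)/628.2589 = 30292.092369/628.2589 = 48.2159.

48.2159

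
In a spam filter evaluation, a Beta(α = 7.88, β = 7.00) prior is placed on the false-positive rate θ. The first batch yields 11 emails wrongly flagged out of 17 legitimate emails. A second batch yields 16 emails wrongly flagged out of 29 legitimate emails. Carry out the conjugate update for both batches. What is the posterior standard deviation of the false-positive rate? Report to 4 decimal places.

0.0629

The Beta prior is conjugate to a Binomial/Bernoulli likelihood; the update adds successes to α and failures to β.
After batch 1: Beta(7.88+11, 7.00+6) = Beta(18.88, 13.00).
After batch 2: Beta(18.88+16, 13.00+13) = Beta(34.88, 26.00).
Var = αβ/((α+β)²(α+β+1)) = 34.88·26.00/(60.88²·61.88) = 0.00395412; SD = √0.00395412 = 0.0629.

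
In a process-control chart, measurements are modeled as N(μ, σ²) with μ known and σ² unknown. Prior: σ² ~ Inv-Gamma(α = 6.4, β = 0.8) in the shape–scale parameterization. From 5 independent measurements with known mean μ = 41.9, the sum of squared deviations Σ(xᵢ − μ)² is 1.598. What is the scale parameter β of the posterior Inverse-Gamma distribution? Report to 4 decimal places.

1.5990

With known mean μ and an Inverse-Gamma(α, β) prior on σ², the Normal likelihood is conjugate: posterior is Inv-Gamma(α + n/2, β + Σ(xᵢ−μ)²/2).
Posterior: Inv-Gamma(6.4 + 5/2, 0.8 + 1.598/2) = Inv-Gamma(8.90, 1.5990).
Posterior β = 1.5990.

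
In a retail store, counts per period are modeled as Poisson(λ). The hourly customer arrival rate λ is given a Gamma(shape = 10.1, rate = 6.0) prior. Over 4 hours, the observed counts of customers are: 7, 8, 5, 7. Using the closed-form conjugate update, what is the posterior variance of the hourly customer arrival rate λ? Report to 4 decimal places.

0.3710

With a Gamma(shape α, rate β) prior, the Poisson likelihood is conjugate: the posterior is Gamma(α + ΣXᵢ, β + n).
Sum of counts S = 27 over n = 4 hours.
Posterior: Gamma(α+S, β+n) = Gamma(10.1+27, 6.0+4) = Gamma(37.1, 10.0).
Var = α/β² = 37.1/10.0² = 0.3710.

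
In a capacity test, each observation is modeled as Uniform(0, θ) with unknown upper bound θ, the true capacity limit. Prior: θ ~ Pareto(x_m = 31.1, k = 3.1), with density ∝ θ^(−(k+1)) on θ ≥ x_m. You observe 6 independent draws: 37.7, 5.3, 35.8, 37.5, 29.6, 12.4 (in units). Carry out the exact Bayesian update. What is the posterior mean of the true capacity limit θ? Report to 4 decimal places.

A Pareto(scale x_m, shape k) prior on the upper bound θ of Uniform(0, θ) is conjugate: posterior is Pareto(max(x_m, max xᵢ), k + n).
Sample maximum = 37.7; prior scale x_m = 31.1 → posterior scale = max = 37.7.
Posterior shape = 3.1 + 6 = 9.1.
E[θ|data] = k·x_m/(k−1) = 9.1·37.7/8.1 = 42.3543.

42.3543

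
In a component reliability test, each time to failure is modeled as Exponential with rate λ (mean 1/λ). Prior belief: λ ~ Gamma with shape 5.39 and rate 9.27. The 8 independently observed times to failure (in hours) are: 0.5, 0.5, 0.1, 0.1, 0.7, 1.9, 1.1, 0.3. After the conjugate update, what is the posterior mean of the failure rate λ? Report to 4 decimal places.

With a Gamma(shape α, rate β) prior on the exponential rate λ, the posterior after n observations with total T = Σxᵢ is Gamma(α+n, β+T).
Sum of observations T = 5.2 hours; n = 8.
Posterior: Gamma(5.39+8, 9.27+5.2) = Gamma(13.39, 14.47).
Posterior mean of λ = α/β = 13.39/14.47 = 0.9254.

0.9254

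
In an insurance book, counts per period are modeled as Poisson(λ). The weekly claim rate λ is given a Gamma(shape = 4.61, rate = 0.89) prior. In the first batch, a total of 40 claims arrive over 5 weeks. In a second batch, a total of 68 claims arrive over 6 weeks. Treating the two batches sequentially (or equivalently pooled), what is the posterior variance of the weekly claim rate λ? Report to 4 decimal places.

0.7966

With a Gamma(shape α, rate β) prior, the Poisson likelihood is conjugate: the posterior is Gamma(α + ΣXᵢ, β + n).
After batch 1: Gamma(α+S, β+n) = Gamma(4.61+40, 0.89+5) = Gamma(44.61, 5.89).
After batch 2: Gamma(α+S, β+n) = Gamma(44.61+68, 5.89+6) = Gamma(112.61, 11.89).
Var = α/β² = 112.61/11.89² = 0.7966.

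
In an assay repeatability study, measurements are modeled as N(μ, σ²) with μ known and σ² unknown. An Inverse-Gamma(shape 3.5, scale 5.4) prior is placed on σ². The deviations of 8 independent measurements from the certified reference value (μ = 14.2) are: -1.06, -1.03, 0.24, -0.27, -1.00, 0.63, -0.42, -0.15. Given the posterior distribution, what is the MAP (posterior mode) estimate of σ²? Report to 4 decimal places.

With known mean μ and an Inverse-Gamma(α, β) prior on σ², the Normal likelihood is conjugate: posterior is Inv-Gamma(α + n/2, β + Σ(xᵢ−μ)²/2).
Σ(xᵢ−μ)² = (-1.06)² + (-1.03)² + (0.24)² + (-0.27)² + (-1.00)² + (0.63)² + (-0.42)² + (-0.15)² = 3.9108.
Posterior: Inv-Gamma(3.5 + 8/2, 5.4 + 3.9108/2) = Inv-Gamma(7.50, 7.35540).
Mode = β/(α+1) = 7.35540/8.50 = 0.8653.

0.8653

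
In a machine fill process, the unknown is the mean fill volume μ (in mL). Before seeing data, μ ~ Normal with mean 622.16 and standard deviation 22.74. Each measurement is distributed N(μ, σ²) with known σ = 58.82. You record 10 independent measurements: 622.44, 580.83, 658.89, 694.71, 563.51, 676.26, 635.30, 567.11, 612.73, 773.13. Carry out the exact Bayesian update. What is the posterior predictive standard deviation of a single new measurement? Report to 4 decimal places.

For Normal data with known variance σ², a Normal(μ₀, σ₀²) prior on μ is conjugate. Posterior precision = 1/σ₀² + n/σ²; posterior mean is the precision-weighted average of μ₀ and x̄.
σ₀² = 22.74² = 517.1076, σ² = 58.82² = 3459.7924; σ² + n·σ₀² = 3459.7924 + 10·517.1076 = 8630.8684.
Posterior precision = 1/σ₀² + n/σ² = 1/517.1076 + 10/3459.7924 = (σ² + n·σ₀²)/(σ₀²σ²) = 8630.8684/(517.1076·3459.7924); posterior variance σₙ² = σ₀²σ²/(σ² + n·σ₀²) = 517.1076·3459.7924/8630.8684 = 207.289100.
Predictive variance for one new observation = σₙ² + σ² = 517.1076·3459.7924/8630.8684 + 3459.7924 = σ²·(σ₀² + 8630.8684)/8630.8684 = 3459.7924·9147.976/8630.8684 = 3667.081500; SD = √(3459.7924·9147.976/8630.8684) = 60.5564.

60.5564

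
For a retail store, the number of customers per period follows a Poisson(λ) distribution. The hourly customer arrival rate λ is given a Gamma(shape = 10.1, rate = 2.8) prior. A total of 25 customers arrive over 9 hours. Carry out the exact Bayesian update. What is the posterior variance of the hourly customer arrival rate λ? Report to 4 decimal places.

0.2521

With a Gamma(shape α, rate β) prior, the Poisson likelihood is conjugate: the posterior is Gamma(α + ΣXᵢ, β + n).
Posterior: Gamma(α+S, β+n) = Gamma(10.1+25, 2.8+9) = Gamma(35.1, 11.8).
Var = α/β² = 35.1/11.8² = 0.2521.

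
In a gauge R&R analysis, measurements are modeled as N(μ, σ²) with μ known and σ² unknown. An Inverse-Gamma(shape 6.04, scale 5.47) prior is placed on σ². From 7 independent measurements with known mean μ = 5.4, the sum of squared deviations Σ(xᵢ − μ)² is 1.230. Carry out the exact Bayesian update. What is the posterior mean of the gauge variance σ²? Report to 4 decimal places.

With known mean μ and an Inverse-Gamma(α, β) prior on σ², the Normal likelihood is conjugate: posterior is Inv-Gamma(α + n/2, β + Σ(xᵢ−μ)²/2).
Posterior: Inv-Gamma(6.04 + 7/2, 5.47 + 1.230/2) = Inv-Gamma(9.54, 6.0850).
E[σ²|data] = β/(α−1) = 6.0850/8.54 = 0.7125.

0.7125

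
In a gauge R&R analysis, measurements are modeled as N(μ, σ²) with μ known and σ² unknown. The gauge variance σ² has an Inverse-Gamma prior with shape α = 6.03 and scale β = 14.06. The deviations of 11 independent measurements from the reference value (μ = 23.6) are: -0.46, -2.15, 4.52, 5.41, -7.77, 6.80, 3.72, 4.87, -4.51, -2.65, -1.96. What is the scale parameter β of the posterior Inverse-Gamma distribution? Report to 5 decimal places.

With known mean μ and an Inverse-Gamma(α, β) prior on σ², the Normal likelihood is conjugate: posterior is Inv-Gamma(α + n/2, β + Σ(xᵢ−μ)²/2).
Σ(xᵢ−μ)² = (-0.46)² + (-2.15)² + (4.52)² + (5.41)² + (-7.77)² + (6.80)² + (3.72)² + (4.87)² + (-4.51)² + (-2.65)² + (-1.96)² = 229.9050.
Posterior: Inv-Gamma(6.03 + 11/2, 14.06 + 229.9050/2) = Inv-Gamma(11.53, 129.01250).
Posterior β = 129.01250.

129.01250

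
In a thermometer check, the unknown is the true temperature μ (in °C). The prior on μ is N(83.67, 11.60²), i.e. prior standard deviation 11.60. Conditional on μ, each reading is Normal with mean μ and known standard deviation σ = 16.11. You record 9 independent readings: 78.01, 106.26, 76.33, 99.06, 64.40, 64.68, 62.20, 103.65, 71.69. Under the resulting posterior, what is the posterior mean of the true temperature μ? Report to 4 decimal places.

81.2223

For Normal data with known variance σ², a Normal(μ₀, σ₀²) prior on μ is conjugate. Posterior precision = 1/σ₀² + n/σ²; posterior mean is the precision-weighted average of μ₀ and x̄.
Σxᵢ = 78.01 + 106.26 + 76.33 + 99.06 + 64.40 + 64.68 + 62.20 + 103.65 + 71.69 = 726.28, so n·x̄ = 726.28.
σ₀² = 11.60² = 134.56, σ² = 16.11² = 259.5321; σ² + n·σ₀² = 259.5321 + 9·134.56 = 1470.5721.
Posterior mean = (μ₀/σ₀² + n·x̄/σ²)/(1/σ₀² + n/σ²) = (σ²·μ₀ + σ₀²·n·x̄)/(σ² + n·σ₀²) = (259.5321·83.67 + 134.56·726.28)/1470.5721 = 119443.287607/1470.5721 = 81.2223.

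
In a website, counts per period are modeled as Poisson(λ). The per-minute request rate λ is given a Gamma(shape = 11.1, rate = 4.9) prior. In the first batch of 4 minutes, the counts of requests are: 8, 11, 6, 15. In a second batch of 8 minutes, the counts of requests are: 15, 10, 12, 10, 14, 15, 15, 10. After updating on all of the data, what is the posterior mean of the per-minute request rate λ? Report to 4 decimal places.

9.0000

With a Gamma(shape α, rate β) prior, the Poisson likelihood is conjugate: the posterior is Gamma(α + ΣXᵢ, β + n).
Batch 1: sum of counts S = 40 over n = 4 minutes.
After batch 1: Gamma(α+S, β+n) = Gamma(11.1+40, 4.9+4) = Gamma(51.1, 8.9).
Batch 2: sum of counts S = 101 over n = 8 minutes.
After batch 2: Gamma(α+S, β+n) = Gamma(51.1+101, 8.9+8) = Gamma(152.1, 16.9).
Posterior mean = α/β = 152.1/16.9 = 9.0000.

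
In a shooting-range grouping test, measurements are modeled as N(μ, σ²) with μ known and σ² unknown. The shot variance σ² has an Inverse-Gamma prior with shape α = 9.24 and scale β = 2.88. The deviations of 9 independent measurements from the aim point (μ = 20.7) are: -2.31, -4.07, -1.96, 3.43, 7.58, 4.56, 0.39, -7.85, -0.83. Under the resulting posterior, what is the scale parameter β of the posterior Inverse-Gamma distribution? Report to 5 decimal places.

With known mean μ and an Inverse-Gamma(α, β) prior on σ², the Normal likelihood is conjugate: posterior is Inv-Gamma(α + n/2, β + Σ(xᵢ−μ)²/2).
Σ(xᵢ−μ)² = (-2.31)² + (-4.07)² + (-1.96)² + (3.43)² + (7.58)² + (4.56)² + (0.39)² + (-7.85)² + (-0.83)² = 178.2210.
Posterior: Inv-Gamma(9.24 + 9/2, 2.88 + 178.2210/2) = Inv-Gamma(13.74, 91.99050).
Posterior β = 91.99050.

91.99050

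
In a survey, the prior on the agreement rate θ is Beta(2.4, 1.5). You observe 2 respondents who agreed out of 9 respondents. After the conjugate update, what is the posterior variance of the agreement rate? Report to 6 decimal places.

0.016169

The Beta prior is conjugate to a Binomial/Bernoulli likelihood; the update adds successes to α and failures to β.
Posterior: Beta(α+k, β+n−k) = Beta(2.4+2, 1.5+7) = Beta(4.4, 8.5).
Var = αβ/((α+β)²(α+β+1)) = 4.4·8.5/(12.9²·13.9) = 0.016169.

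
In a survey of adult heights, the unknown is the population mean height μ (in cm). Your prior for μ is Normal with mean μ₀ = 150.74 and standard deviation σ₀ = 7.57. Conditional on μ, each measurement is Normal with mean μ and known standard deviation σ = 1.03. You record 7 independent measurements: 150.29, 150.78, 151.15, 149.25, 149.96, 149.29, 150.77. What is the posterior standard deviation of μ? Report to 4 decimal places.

For Normal data with known variance σ², a Normal(μ₀, σ₀²) prior on μ is conjugate. Posterior precision = 1/σ₀² + n/σ²; posterior mean is the precision-weighted average of μ₀ and x̄.
σ₀² = 7.57² = 57.3049, σ² = 1.03² = 1.0609; σ² + n·σ₀² = 1.0609 + 7·57.3049 = 402.1952.
Posterior precision = 1/σ₀² + n/σ² = 1/57.3049 + 7/1.0609 = (σ² + n·σ₀²)/(σ₀²σ²) = 402.1952/(57.3049·1.0609); posterior variance σₙ² = σ₀²σ²/(σ² + n·σ₀²) = 57.3049·1.0609/402.1952 = 0.151157.
Posterior SD = √σₙ² = √(57.3049·1.0609/402.1952) = 0.3888.

0.3888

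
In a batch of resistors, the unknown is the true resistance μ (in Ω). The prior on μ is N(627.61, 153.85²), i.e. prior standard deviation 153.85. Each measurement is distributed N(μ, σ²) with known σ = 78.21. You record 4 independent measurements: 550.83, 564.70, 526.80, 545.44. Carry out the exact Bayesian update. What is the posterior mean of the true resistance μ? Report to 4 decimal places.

551.8378

For Normal data with known variance σ², a Normal(μ₀, σ₀²) prior on μ is conjugate. Posterior precision = 1/σ₀² + n/σ²; posterior mean is the precision-weighted average of μ₀ and x̄.
Σxᵢ = 550.83 + 564.70 + 526.80 + 545.44 = 2187.77, so n·x̄ = 2187.77.
σ₀² = 153.85² = 23669.8225, σ² = 78.21² = 6116.8041; σ² + n·σ₀² = 6116.8041 + 4·23669.8225 = 100796.0941.
Posterior mean = (μ₀/σ₀² + n·x̄/σ²)/(1/σ₀² + n/σ²) = (σ²·μ₀ + σ₀²·n·x̄)/(σ² + n·σ₀²) = (6116.8041·627.61 + 23669.8225·2187.77)/100796.0941 = 55623094.992026/100796.0941 = 551.8378.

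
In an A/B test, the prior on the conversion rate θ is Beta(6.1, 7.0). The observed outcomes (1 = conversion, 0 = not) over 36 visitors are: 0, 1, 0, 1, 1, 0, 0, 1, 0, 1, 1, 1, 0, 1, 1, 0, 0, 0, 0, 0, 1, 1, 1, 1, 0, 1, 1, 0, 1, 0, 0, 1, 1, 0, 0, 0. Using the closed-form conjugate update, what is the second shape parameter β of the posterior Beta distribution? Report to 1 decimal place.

The Beta prior is conjugate to a Binomial/Bernoulli likelihood; the update adds successes to α and failures to β.
Posterior: Beta(α+k, β+n−k) = Beta(6.1+18, 7.0+18) = Beta(24.1, 25.0).
Posterior β = 25.0.

25.0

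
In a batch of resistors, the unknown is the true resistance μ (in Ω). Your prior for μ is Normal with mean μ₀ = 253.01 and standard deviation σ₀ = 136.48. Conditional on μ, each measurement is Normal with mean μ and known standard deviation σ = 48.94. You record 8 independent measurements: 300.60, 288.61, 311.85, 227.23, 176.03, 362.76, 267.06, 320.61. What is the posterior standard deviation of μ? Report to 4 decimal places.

17.1655

For Normal data with known variance σ², a Normal(μ₀, σ₀²) prior on μ is conjugate. Posterior precision = 1/σ₀² + n/σ²; posterior mean is the precision-weighted average of μ₀ and x̄.
σ₀² = 136.48² = 18626.7904, σ² = 48.94² = 2395.1236; σ² + n·σ₀² = 2395.1236 + 8·18626.7904 = 151409.4468.
Posterior precision = 1/σ₀² + n/σ² = 1/18626.7904 + 8/2395.1236 = (σ² + n·σ₀²)/(σ₀²σ²) = 151409.4468/(18626.7904·2395.1236); posterior variance σₙ² = σ₀²σ²/(σ² + n·σ₀²) = 18626.7904·2395.1236/151409.4468 = 294.654437.
Posterior SD = √σₙ² = √(18626.7904·2395.1236/151409.4468) = 17.1655.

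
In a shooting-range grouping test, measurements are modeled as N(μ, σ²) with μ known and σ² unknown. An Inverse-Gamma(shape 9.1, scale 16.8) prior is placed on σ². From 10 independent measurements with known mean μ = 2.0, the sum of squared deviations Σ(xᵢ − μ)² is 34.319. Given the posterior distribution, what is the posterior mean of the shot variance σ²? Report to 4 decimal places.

With known mean μ and an Inverse-Gamma(α, β) prior on σ², the Normal likelihood is conjugate: posterior is Inv-Gamma(α + n/2, β + Σ(xᵢ−μ)²/2).
Posterior: Inv-Gamma(9.1 + 10/2, 16.8 + 34.319/2) = Inv-Gamma(14.10, 33.9595).
E[σ²|data] = β/(α−1) = 33.9595/13.10 = 2.5923.

2.5923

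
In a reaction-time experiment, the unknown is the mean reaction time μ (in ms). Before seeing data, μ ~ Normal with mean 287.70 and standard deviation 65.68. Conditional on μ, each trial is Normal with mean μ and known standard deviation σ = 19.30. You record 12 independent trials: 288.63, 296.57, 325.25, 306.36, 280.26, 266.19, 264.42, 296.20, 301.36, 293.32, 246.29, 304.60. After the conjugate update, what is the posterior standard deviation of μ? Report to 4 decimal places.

For Normal data with known variance σ², a Normal(μ₀, σ₀²) prior on μ is conjugate. Posterior precision = 1/σ₀² + n/σ²; posterior mean is the precision-weighted average of μ₀ and x̄.
σ₀² = 65.68² = 4313.8624, σ² = 19.30² = 372.49; σ² + n·σ₀² = 372.49 + 12·4313.8624 = 52138.8388.
Posterior precision = 1/σ₀² + n/σ² = 1/4313.8624 + 12/372.49 = (σ² + n·σ₀²)/(σ₀²σ²) = 52138.8388/(4313.8624·372.49); posterior variance σₙ² = σ₀²σ²/(σ² + n·σ₀²) = 4313.8624·372.49/52138.8388 = 30.819072.
Posterior SD = √σₙ² = √(4313.8624·372.49/52138.8388) = 5.5515.

5.5515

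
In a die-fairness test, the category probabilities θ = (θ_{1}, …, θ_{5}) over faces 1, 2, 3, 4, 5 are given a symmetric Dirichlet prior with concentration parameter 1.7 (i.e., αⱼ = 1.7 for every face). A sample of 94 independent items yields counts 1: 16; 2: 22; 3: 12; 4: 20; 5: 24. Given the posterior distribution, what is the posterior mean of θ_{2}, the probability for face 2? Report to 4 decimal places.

The Dirichlet prior is conjugate to the Multinomial likelihood: each posterior αⱼ = prior αⱼ + observed count nⱼ.
Posterior concentration: (17.7, 23.7, 13.7, 21.7, 25.7), total = 102.5.
E[θ_{2}|data] = α_{2}/Σα = 23.7/102.5 = 0.2312.

0.2312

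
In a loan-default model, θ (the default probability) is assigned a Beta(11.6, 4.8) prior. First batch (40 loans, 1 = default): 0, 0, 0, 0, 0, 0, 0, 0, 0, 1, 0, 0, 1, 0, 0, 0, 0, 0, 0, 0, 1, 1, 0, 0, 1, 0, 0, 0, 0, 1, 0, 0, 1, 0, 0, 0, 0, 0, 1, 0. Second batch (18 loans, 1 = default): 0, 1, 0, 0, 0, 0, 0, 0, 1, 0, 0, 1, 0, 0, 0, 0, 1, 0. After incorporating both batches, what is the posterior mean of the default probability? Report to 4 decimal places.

0.3172

The Beta prior is conjugate to a Binomial/Bernoulli likelihood; the update adds successes to α and failures to β.
After batch 1: Beta(11.6+8, 4.8+32) = Beta(19.6, 36.8).
After batch 2: Beta(19.6+4, 36.8+14) = Beta(23.6, 50.8).
Posterior mean = α/(α+β) = 23.6/74.4 = 0.3172.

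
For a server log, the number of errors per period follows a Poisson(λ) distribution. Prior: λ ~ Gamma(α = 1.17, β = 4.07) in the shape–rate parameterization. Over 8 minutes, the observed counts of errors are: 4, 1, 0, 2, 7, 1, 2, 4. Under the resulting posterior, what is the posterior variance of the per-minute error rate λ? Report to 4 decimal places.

0.1522

With a Gamma(shape α, rate β) prior, the Poisson likelihood is conjugate: the posterior is Gamma(α + ΣXᵢ, β + n).
Sum of counts S = 21 over n = 8 minutes.
Posterior: Gamma(α+S, β+n) = Gamma(1.17+21, 4.07+8) = Gamma(22.17, 12.07).
Var = α/β² = 22.17/12.07² = 0.1522.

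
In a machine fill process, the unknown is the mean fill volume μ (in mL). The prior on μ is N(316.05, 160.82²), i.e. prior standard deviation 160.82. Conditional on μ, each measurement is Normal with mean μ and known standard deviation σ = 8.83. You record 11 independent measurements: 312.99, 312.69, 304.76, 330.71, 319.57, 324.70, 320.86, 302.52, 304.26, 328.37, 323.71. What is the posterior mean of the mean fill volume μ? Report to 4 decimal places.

316.8307

For Normal data with known variance σ², a Normal(μ₀, σ₀²) prior on μ is conjugate. Posterior precision = 1/σ₀² + n/σ²; posterior mean is the precision-weighted average of μ₀ and x̄.
Σxᵢ = 312.99 + 312.69 + 304.76 + 330.71 + 319.57 + 324.70 + 320.86 + 302.52 + 304.26 + 328.37 + 323.71 = 3485.14, so n·x̄ = 3485.14.
σ₀² = 160.82² = 25863.0724, σ² = 8.83² = 77.9689; σ² + n·σ₀² = 77.9689 + 11·25863.0724 = 284571.7653.
Posterior mean = (μ₀/σ₀² + n·x̄/σ²)/(1/σ₀² + n/σ²) = (σ²·μ₀ + σ₀²·n·x̄)/(σ² + n·σ₀²) = (77.9689·316.05 + 25863.0724·3485.14)/284571.7653 = 90161070.214981/284571.7653 = 316.8307.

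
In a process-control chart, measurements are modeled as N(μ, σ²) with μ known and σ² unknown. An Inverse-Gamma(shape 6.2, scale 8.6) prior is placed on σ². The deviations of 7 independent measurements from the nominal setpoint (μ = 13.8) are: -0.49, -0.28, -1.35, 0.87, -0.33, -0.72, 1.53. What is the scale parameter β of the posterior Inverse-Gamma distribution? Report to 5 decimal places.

With known mean μ and an Inverse-Gamma(α, β) prior on σ², the Normal likelihood is conjugate: posterior is Inv-Gamma(α + n/2, β + Σ(xᵢ−μ)²/2).
Σ(xᵢ−μ)² = (-0.49)² + (-0.28)² + (-1.35)² + (0.87)² + (-0.33)² + (-0.72)² + (1.53)² = 5.8661.
Posterior: Inv-Gamma(6.2 + 7/2, 8.6 + 5.8661/2) = Inv-Gamma(9.70, 11.53305).
Posterior β = 11.53305.

11.53305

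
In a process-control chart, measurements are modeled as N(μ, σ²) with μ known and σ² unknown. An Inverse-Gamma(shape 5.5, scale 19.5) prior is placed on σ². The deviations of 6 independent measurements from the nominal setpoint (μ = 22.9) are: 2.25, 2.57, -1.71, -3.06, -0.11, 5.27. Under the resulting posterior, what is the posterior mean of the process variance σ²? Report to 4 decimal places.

With known mean μ and an Inverse-Gamma(α, β) prior on σ², the Normal likelihood is conjugate: posterior is Inv-Gamma(α + n/2, β + Σ(xᵢ−μ)²/2).
Σ(xᵢ−μ)² = (2.25)² + (2.57)² + (-1.71)² + (-3.06)² + (-0.11)² + (5.27)² = 51.7401.
Posterior: Inv-Gamma(5.5 + 6/2, 19.5 + 51.7401/2) = Inv-Gamma(8.50, 45.37005).
E[σ²|data] = β/(α−1) = 45.37005/7.50 = 6.0493.

6.0493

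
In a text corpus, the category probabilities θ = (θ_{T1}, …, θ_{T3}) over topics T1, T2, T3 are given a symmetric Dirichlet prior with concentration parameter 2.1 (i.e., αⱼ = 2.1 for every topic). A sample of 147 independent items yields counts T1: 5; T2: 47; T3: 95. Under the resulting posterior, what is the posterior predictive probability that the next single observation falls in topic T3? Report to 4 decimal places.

The Dirichlet prior is conjugate to the Multinomial likelihood: each posterior αⱼ = prior αⱼ + observed count nⱼ.
Posterior concentration: (7.1, 49.1, 97.1), total = 153.3.
P(next = T3 | data) = α_{T3}/Σα = 0.6334.

0.6334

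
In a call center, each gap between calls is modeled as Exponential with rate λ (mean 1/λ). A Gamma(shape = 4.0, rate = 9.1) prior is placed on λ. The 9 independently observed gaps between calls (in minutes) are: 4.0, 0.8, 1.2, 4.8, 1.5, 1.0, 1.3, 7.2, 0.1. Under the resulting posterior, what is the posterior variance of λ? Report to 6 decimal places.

With a Gamma(shape α, rate β) prior on the exponential rate λ, the posterior after n observations with total T = Σxᵢ is Gamma(α+n, β+T).
Sum of observations T = 21.9 minutes; n = 9.
Posterior: Gamma(4.0+9, 9.1+21.9) = Gamma(13.0, 31.0).
Var = α/β² = 0.013528.

0.013528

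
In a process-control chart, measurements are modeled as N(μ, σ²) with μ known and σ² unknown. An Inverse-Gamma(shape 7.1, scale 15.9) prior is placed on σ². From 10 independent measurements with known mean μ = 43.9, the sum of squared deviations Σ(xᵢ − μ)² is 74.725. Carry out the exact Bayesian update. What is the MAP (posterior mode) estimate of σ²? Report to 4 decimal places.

With known mean μ and an Inverse-Gamma(α, β) prior on σ², the Normal likelihood is conjugate: posterior is Inv-Gamma(α + n/2, β + Σ(xᵢ−μ)²/2).
Posterior: Inv-Gamma(7.1 + 10/2, 15.9 + 74.725/2) = Inv-Gamma(12.10, 53.2625).
Mode = β/(α+1) = 53.2625/13.10 = 4.0658.

4.0658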